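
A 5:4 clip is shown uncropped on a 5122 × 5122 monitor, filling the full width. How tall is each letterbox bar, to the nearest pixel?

The clip is 5122 × 4/5 ≈ 4097.60 px tall.
Black = 5122 − 4097.60 = 1024.40 px, or 512.20 per bar.

512 px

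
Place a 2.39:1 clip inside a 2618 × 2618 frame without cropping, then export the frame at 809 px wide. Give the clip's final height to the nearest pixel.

338 px

In the 2618×2618 frame the clip fills the width: height = 2618 / 2.390 ≈ 1095.40 px.
Scaling 2618 → 809 is ×0.3090, so the height becomes 1095.40 × 0.3090 ≈ 338.49 px.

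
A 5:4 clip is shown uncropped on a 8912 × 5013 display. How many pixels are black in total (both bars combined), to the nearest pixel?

13263145 pixels

5:4 (1.250) < 16:9 (1.778), so the clip fills the height.
The clip is 5013 × 5/4 ≈ 6266.2500 px wide.
Black = 8912 − 6266.2500 = 2645.7500 px.
Bar area = 2645.7500 × 5013 ≈ 13263145 px.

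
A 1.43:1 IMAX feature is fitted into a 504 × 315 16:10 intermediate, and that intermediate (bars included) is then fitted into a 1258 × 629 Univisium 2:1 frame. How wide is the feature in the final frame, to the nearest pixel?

899 px

First fit — 1.43:1 IMAX into 504×315 spans the height: 450.45 × 315.00.
The 16:10 canvas is height-limited in 1258×629, giving 1006.40 × 629.00; scale factor 1.9968.
The feature scales with it: width 450.45 × 1.9968 ≈ 899.47.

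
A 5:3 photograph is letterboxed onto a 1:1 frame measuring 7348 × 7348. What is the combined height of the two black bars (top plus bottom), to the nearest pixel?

5:3 is wider than 1:1, so it spans the full width.
Content height = 7348 × 3/5 ≈ 4408.80 px.
Leftover height: 7348 − 4408.80 = 2939.20 px.

2939 px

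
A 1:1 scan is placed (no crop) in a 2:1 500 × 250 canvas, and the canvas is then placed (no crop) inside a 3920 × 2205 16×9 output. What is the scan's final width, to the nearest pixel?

1960 px

First fit — 1:1 into 500×250 spans the height: 250.00 × 250.00.
The 2:1 canvas is width-limited in 3920×2205, giving 3920.00 × 1960.00; scale factor 7.8400.
The scan scales with it: width 250.00 × 7.8400 ≈ 1960.00.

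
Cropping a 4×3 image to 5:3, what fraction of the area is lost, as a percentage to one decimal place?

20.0%

The width stays; only height is cut (since 5:3 is wider than 4×3).
(1.333)/(1.667) ≈ 0.800 of the area survives, leaving 20.00% discarded.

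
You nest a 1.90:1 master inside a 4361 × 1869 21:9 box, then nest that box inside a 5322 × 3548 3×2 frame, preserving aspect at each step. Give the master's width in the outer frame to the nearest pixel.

Inside the 4361×1869 canvas the master is height-limited at 3551.10 × 1869.00.
21:9 in 5322×3548: fills the width, so the intermediate becomes 5322.00 × 2280.86 — a scale of ×1.2204.
Applying the same ×1.2204: 3551.10 → 4333.63.

4334 px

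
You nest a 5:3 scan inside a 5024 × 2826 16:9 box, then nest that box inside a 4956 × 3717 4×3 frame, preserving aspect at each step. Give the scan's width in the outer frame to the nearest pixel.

5:3 in 5024×2826: fills the height, so the scan is 4710.00 × 2826.00.
The 16:9 canvas is width-limited in 4956×3717, giving 4956.00 × 2787.75; scale factor 0.9865.
Applying the same ×0.9865: 4710.00 → 4646.25.

4646 px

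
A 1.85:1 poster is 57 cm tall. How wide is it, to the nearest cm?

105 cm

57 × 1.850 = 105.45.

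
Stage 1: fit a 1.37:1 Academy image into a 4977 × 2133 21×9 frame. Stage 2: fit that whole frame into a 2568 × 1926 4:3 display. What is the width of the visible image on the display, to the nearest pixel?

1508 px

1.37:1 Academy in 4977×2133: fills the height, so the image is 2922.21 × 2133.00.
The 21×9 canvas is width-limited in 2568×1926, giving 2568.00 × 1100.57; scale factor 0.5160.
Applying the same ×0.5160: 2922.21 → 1507.78.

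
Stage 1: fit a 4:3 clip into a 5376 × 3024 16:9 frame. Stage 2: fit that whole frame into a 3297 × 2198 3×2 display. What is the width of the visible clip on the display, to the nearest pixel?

First fit — 4:3 into 5376×3024 spans the height: 4032.00 × 3024.00.
16:9 in 3297×2198: fills the width, so the intermediate becomes 3297.00 × 1854.56 — a scale of ×0.6133.
Applying the same ×0.6133: 4032.00 → 2472.75.

2473 px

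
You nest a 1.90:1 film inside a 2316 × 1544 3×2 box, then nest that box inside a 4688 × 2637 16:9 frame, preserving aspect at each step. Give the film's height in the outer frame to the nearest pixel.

1.90:1 in 2316×1544: fills the width, so the film is 2316.00 × 1218.95.
Second fit — the 3×2 canvas into 4688×2637 spans the height: 3955.50 × 2637.00 (×1.7079 from 2316×1544).
So the film's height is 1218.95 × 1.7079 ≈ 2081.84.

2082 px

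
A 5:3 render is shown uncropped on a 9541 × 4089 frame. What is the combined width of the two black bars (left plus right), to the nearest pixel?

5:3 is narrower than 21×9, so it spans the full height.
Content width = 4089 × 5/3 ≈ 6815.00 px.
Leftover width: 9541 − 6815.00 = 2726.00 px.

2726 px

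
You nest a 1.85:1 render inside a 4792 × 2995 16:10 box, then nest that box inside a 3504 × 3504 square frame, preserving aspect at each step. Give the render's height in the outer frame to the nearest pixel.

1894 px

1.85:1 in 4792×2995: fills the width, so the render is 4792.00 × 2590.27.
16:10 in 3504×3504: fills the width, so the intermediate becomes 3504.00 × 2190.00 — a scale of ×0.7312.
The render scales with it: height 2590.27 × 0.7312 ≈ 1894.05.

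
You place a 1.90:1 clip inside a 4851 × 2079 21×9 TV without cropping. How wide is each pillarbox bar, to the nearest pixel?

Since 1.900 < 2.333, the clip is height-limited.
The clip is 2079 × 1.900 ≈ 3950.10 px wide.
4851 − 3950.10 = 900.90 px of bars (450.45 each).

450 px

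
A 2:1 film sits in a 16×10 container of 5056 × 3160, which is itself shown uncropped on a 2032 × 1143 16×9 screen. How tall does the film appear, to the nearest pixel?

2:1 in 5056×3160: fills the width, so the film is 5056.00 × 2528.00.
The 16×10 canvas is height-limited in 2032×1143, giving 1828.80 × 1143.00; scale factor 0.3617.
Applying the same ×0.3617: 2528.00 → 914.40.

914 px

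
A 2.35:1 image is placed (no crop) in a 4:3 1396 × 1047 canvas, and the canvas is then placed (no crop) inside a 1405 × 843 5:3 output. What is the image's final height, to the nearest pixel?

Inside the 1396×1047 canvas the image is width-limited at 1396.00 × 594.04.
Second fit — the 4:3 canvas into 1405×843 spans the height: 1124.00 × 843.00 (×0.8052 from 1396×1047).
The image scales with it: height 594.04 × 0.8052 ≈ 478.30.

478 px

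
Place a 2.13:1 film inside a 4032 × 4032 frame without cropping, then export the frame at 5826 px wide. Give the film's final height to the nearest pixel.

In the 4032×4032 frame the film fills the width: height = 4032 / 2.130 ≈ 1892.96 px.
The frame scales by 5826/4032 = 1.4449; 1892.96 × 1.4449 ≈ 2735.21 px.

2735 px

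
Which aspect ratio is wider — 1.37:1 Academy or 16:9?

16:9

1.37 and 16:9 = 1.778; 1.778 > 1.37.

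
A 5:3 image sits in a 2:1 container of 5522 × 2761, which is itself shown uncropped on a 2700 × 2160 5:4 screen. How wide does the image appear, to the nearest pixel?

5:3 in 5522×2761: fills the height, so the image is 4601.67 × 2761.00.
The 2:1 canvas is width-limited in 2700×2160, giving 2700.00 × 1350.00; scale factor 0.4890.
Applying the same ×0.4890: 4601.67 → 2250.00.

2250 px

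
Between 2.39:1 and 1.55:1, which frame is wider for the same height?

2.39:1

2.39 and 1.55; 2.39 > 1.55.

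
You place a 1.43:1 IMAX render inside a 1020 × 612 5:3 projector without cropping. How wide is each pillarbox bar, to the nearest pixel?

Since 1.430 < 1.667, the render is height-limited.
The render is 612 × 1.430 ≈ 875.16 px wide.
Leftover width: 1020 − 875.16 = 144.84 px → 72.42 each side.

72 px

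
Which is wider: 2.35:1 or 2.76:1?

2.35 and 2.76; 2.76 > 2.35.

2.76:1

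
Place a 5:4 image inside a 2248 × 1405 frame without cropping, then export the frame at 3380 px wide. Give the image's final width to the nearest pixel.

2641 px

At 2248×1405 the image is height-limited, so width = 1405 × 5/4 ≈ 1756.25 px.
Scaling 2248 → 3380 is ×1.5036, so the width becomes 1756.25 × 1.5036 ≈ 2640.62 px.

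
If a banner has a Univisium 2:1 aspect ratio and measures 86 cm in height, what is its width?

Width = 86 × 2/1 = 172.

172 cm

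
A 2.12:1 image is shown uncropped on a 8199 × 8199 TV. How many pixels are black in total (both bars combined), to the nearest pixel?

35514355 pixels

2.12:1 (2.120) > 1:1 (1.000), so the image fills the width.
Content height = 8199 / 2.120 ≈ 3867.4528 px.
8199 − 3867.4528 = 4331.5472 px of bars.
That's 4331.5472 × 8199 ≈ 35514355 black pixels.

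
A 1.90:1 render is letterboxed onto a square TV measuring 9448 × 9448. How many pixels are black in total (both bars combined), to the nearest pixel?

Since 1.900 > 1.000, the render is width-limited.
The render is 9448 / 1.900 ≈ 4972.6316 px tall.
9448 − 4972.6316 = 4475.3684 px of bars.
Across the 9448-px span: 4475.3684 × 9448 ≈ 42283281 px.

42283281 pixels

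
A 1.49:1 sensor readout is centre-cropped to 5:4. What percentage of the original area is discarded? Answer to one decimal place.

Going from 1.49:1 to 5:4 means cutting width while keeping height.
Area ratio = (1.250)/(1.490) = 83.89%; the remaining 16.11% is cropped out.

16.1%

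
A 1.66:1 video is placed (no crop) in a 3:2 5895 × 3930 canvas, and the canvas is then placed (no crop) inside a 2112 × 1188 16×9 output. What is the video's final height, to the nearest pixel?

1073 px

1.66:1 in 5895×3930: fills the width, so the video is 5895.00 × 3551.20.
The 3:2 canvas is height-limited in 2112×1188, giving 1782.00 × 1188.00; scale factor 0.3023.
Applying the same ×0.3023: 3551.20 → 1073.49.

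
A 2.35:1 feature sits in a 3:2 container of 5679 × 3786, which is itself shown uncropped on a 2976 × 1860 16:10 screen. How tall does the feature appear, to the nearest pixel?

1187 px

2.35:1 in 5679×3786: fills the width, so the feature is 5679.00 × 2416.60.
3:2 in 2976×1860: fills the height, so the intermediate becomes 2790.00 × 1860.00 — a scale of ×0.4913.
So the feature's height is 2416.60 × 0.4913 ≈ 1187.23.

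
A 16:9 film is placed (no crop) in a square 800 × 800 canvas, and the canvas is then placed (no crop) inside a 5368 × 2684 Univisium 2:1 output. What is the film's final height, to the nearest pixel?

Inside the 800×800 canvas the film is width-limited at 800.00 × 450.00.
square in 5368×2684: fills the height, so the intermediate becomes 2684.00 × 2684.00 — a scale of ×3.3550.
So the film's height is 450.00 × 3.3550 ≈ 1509.75.

1510 px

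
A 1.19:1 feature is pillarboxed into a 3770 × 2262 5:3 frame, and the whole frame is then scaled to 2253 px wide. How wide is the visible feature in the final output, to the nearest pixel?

At 3770×2262 the feature is height-limited, so width = 2262 × 1.190 ≈ 2691.78 px.
The frame scales by 2253/3770 = 0.5976; 2691.78 × 0.5976 ≈ 1608.64 px.

1609 px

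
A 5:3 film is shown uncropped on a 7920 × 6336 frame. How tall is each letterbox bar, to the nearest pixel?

792 px

5:3 is wider than 5:4, so it spans the full width.
Content height = 7920 × 3/5 ≈ 4752.00 px.
Black = 6336 − 4752.00 = 1584.00 px, or 792.00 per bar.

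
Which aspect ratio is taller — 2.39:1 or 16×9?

16×9

2.39 and 16×9 = 1.778; 2.39 > 1.778. The smaller width-to-height ratio is the taller frame.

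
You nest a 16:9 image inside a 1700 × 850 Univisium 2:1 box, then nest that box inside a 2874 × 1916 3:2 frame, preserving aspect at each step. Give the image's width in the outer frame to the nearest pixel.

2555 px

First fit — 16:9 into 1700×850 spans the height: 1511.11 × 850.00.
Univisium 2:1 in 2874×1916: fills the width, so the intermediate becomes 2874.00 × 1437.00 — a scale of ×1.6906.
Applying the same ×1.6906: 1511.11 → 2554.67.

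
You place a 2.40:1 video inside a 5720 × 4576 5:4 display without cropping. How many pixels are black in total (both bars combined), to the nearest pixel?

2.40:1 (2.400) > 5:4 (1.250), so the video fills the width.
Content height = 5720 / 2.400 ≈ 2383.3333 px.
Black = 4576 − 2383.3333 = 2192.6667 px.
That's 2192.6667 × 5720 ≈ 12542053 black pixels.

12542053 pixels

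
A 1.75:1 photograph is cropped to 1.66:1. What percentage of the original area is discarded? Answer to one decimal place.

5.1%

The height stays; only width is cut (since 1.66:1 is narrower than 1.75:1).
(1.660)/(1.750) ≈ 0.949 of the area survives, leaving 5.14% discarded.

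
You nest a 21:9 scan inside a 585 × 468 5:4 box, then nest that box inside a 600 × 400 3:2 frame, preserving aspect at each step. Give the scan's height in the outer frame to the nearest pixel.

First fit — 21:9 into 585×468 spans the width: 585.00 × 250.71.
5:4 in 600×400: fills the height, so the intermediate becomes 500.00 × 400.00 — a scale of ×0.8547.
The scan scales with it: height 250.71 × 0.8547 ≈ 214.29.

214 px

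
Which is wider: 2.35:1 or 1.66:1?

2.35:1

2.35 and 1.66; 2.35 > 1.66.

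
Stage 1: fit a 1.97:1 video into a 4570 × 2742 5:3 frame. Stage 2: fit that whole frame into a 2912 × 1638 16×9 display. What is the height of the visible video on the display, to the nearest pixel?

First fit — 1.97:1 into 4570×2742 spans the width: 4570.00 × 2319.80.
The 5:3 canvas is height-limited in 2912×1638, giving 2730.00 × 1638.00; scale factor 0.5974.
The video scales with it: height 2319.80 × 0.5974 ≈ 1385.79.

1386 px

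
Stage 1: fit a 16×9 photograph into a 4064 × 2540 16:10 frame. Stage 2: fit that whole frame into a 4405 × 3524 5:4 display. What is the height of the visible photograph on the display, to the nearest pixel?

First fit — 16×9 into 4064×2540 spans the width: 4064.00 × 2286.00.
Second fit — the 16:10 canvas into 4405×3524 spans the width: 4405.00 × 2753.12 (×1.0839 from 4064×2540).
The photograph scales with it: height 2286.00 × 1.0839 ≈ 2477.81.

2478 px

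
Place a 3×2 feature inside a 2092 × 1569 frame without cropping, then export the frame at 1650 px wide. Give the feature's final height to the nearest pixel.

1100 px

In the 2092×1569 frame the feature fills the width: height = 2092 × 2/3 ≈ 1394.67 px.
Resizing to 1650 px wide multiplies everything by 0.7887: 1394.67 → 1100.00 px.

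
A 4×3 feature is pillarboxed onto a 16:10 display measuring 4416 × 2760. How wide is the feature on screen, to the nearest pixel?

Since 1.333 < 1.600, the feature is height-limited.
The feature is 2760 × 4/3 ≈ 3680.00 px wide.

3680 px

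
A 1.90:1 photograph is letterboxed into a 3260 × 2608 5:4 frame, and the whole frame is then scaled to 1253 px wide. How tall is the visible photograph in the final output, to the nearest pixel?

In the 3260×2608 frame the photograph fills the width: height = 3260 / 1.900 ≈ 1715.79 px.
Resizing to 1253 px wide multiplies everything by 0.3844: 1715.79 → 659.47 px.

659 px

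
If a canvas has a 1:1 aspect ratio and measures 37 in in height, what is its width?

37 in

At 1:1, 37 × 1/1 ≈ 37.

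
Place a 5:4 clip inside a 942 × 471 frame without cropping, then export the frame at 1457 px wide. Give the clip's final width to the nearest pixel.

911 px

In the 942×471 frame the clip fills the height: width = 471 × 5/4 ≈ 588.75 px.
Resizing to 1457 px wide multiplies everything by 1.5467: 588.75 → 910.62 px.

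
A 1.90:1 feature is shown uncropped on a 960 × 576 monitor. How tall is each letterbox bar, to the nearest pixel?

Since 1.900 > 1.667, the feature is width-limited.
The feature is 960 / 1.900 ≈ 505.26 px tall.
Leftover height: 576 − 505.26 = 70.74 px → 35.37 each side.

35 px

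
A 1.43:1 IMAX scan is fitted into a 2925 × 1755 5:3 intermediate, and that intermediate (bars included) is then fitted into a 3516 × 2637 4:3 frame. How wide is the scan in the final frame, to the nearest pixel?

Inside the 2925×1755 canvas the scan is height-limited at 2509.65 × 1755.00.
Second fit — the 5:3 canvas into 3516×2637 spans the width: 3516.00 × 2109.60 (×1.2021 from 2925×1755).
So the scan's width is 2509.65 × 1.2021 ≈ 3016.73.

3017 px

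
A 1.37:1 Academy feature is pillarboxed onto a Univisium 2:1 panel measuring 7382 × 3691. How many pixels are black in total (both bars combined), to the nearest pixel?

1.37:1 Academy is narrower than Univisium 2:1, so it spans the full height.
Content width = 3691 × 1.370 ≈ 5056.6700 px.
Leftover width: 7382 − 5056.6700 = 2325.3300 px.
That's 2325.3300 × 3691 ≈ 8582793 black pixels.

8582793 pixels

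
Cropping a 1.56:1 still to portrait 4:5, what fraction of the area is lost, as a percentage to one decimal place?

portrait 4:5 is narrower than 1.56:1, so the crop keeps the full height and trims the width.
Fraction kept = (0.800)/(1.560) ≈ 51.28%, so 48.72% is lost.

48.7%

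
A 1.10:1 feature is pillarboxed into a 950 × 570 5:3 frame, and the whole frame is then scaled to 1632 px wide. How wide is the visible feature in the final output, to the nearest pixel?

In the 950×570 frame the feature fills the height: width = 570 × 1.100 ≈ 627.00 px.
The frame scales by 1632/950 = 1.7179; 627.00 × 1.7179 ≈ 1077.12 px.

1077 px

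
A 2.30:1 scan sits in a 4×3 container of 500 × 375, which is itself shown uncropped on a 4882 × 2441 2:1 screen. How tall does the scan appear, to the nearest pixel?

Inside the 500×375 canvas the scan is width-limited at 500.00 × 217.39.
The 4×3 canvas is height-limited in 4882×2441, giving 3254.67 × 2441.00; scale factor 6.5093.
Applying the same ×6.5093: 217.39 → 1415.07.

1415 px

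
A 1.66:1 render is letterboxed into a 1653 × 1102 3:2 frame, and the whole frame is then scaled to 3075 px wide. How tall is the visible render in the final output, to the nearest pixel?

1852 px

In the 1653×1102 frame the render fills the width: height = 1653 / 1.660 ≈ 995.78 px.
The frame scales by 3075/1653 = 1.8603; 995.78 × 1.8603 ≈ 1852.41 px.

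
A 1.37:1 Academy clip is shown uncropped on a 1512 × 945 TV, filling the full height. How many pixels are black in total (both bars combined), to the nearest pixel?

205396 pixels

The clip is 945 × 1.370 ≈ 1294.6500 px wide.
Leftover width: 1512 − 1294.6500 = 217.3500 px.
Bar area = 217.3500 × 945 ≈ 205396 px.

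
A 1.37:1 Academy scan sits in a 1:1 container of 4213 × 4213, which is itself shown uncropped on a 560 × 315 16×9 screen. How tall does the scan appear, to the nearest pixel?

1.37:1 Academy in 4213×4213: fills the width, so the scan is 4213.00 × 3075.18.
The 1:1 canvas is height-limited in 560×315, giving 315.00 × 315.00; scale factor 0.0748.
So the scan's height is 3075.18 × 0.0748 ≈ 229.93.

230 px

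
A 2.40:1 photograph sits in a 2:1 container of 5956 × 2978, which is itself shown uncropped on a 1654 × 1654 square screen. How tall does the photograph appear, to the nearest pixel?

First fit — 2.40:1 into 5956×2978 spans the width: 5956.00 × 2481.67.
The 2:1 canvas is width-limited in 1654×1654, giving 1654.00 × 827.00; scale factor 0.2777.
The photograph scales with it: height 2481.67 × 0.2777 ≈ 689.17.

689 px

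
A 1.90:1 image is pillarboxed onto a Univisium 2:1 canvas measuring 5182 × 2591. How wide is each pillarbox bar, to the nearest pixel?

130 px

1.90:1 (1.900) < Univisium 2:1 (2.000), so the image fills the height.
Content width = 2591 × 1.900 ≈ 4922.90 px.
5182 − 4922.90 = 259.10 px of bars (129.55 each).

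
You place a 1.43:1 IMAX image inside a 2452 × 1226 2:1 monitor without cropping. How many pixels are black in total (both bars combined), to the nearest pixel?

Since 1.430 < 2.000, the image is height-limited.
That makes the image 1753.1800 px wide (1226 × 1.430).
2452 − 1753.1800 = 698.8200 px of bars.
Bar area = 698.8200 × 1226 ≈ 856753 px.

856753 pixels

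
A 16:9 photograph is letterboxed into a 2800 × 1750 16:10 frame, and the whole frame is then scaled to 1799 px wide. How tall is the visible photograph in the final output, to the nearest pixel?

1012 px

At 2800×1750 the photograph is width-limited, so height = 2800 × 9/16 ≈ 1575.00 px.
The frame scales by 1799/2800 = 0.6425; 1575.00 × 0.6425 ≈ 1011.94 px.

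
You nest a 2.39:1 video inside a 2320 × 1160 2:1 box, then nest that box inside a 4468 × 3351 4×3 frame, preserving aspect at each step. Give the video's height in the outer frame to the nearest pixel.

1869 px

First fit — 2.39:1 into 2320×1160 spans the width: 2320.00 × 970.71.
2:1 in 4468×3351: fills the width, so the intermediate becomes 4468.00 × 2234.00 — a scale of ×1.9259.
Applying the same ×1.9259: 970.71 → 1869.46.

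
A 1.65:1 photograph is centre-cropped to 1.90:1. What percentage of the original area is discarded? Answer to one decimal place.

Going from 1.65:1 to 1.90:1 means cutting height while keeping width.
Area ratio = (1.650)/(1.900) = 86.84%; the remaining 13.16% is cropped out.

13.2%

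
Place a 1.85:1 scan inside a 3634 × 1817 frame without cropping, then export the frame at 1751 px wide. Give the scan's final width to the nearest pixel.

1620 px

In the 3634×1817 frame the scan fills the height: width = 1817 × 1.850 ≈ 3361.45 px.
Scaling 3634 → 1751 is ×0.4818, so the width becomes 3361.45 × 0.4818 ≈ 1619.67 px.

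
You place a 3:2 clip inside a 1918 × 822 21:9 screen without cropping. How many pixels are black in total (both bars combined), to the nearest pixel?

3:2 is narrower than 21:9, so it spans the full height.
Content width = 822 × 3/2 ≈ 1233.0000 px.
Black = 1918 − 1233.0000 = 685.0000 px.
Across the 822-px span: 685.0000 × 822 ≈ 563070 px.

563070 pixels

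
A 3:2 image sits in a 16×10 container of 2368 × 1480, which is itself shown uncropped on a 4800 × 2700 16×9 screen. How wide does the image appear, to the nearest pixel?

4050 px

Inside the 2368×1480 canvas the image is height-limited at 2220.00 × 1480.00.
Second fit — the 16×10 canvas into 4800×2700 spans the height: 4320.00 × 2700.00 (×1.8243 from 2368×1480).
The image scales with it: width 2220.00 × 1.8243 ≈ 4050.00.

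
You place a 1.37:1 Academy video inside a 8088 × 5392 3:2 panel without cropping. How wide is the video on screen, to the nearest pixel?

7387 px

1.37:1 Academy (1.370) < 3:2 (1.500), so the video fills the height.
Content width = 5392 × 1.370 ≈ 7387.04 px.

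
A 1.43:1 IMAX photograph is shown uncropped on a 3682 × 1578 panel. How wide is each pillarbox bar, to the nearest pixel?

1.43:1 IMAX is narrower than 21×9, so it spans the full height.
The photograph is 1578 × 1.430 ≈ 2256.54 px wide.
Black = 3682 − 2256.54 = 1425.46 px, or 712.73 per bar.

713 px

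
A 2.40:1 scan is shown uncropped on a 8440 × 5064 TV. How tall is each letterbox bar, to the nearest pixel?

Since 2.400 > 1.667, the scan is width-limited.
That makes the image 3516.67 px tall (8440 / 2.400).
Leftover height: 5064 − 3516.67 = 1547.33 px → 773.67 each side.

774 px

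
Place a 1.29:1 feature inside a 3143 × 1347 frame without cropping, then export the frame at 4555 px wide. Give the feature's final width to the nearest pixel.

Fitted into 3143×1347, the feature spans the height; its width is 1347 × 1.290 ≈ 1737.63 px.
Resizing to 4555 px wide multiplies everything by 1.4493: 1737.63 → 2518.26 px.

2518 px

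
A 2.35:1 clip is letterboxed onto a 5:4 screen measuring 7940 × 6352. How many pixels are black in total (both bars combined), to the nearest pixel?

23607816 pixels

Since 2.350 > 1.250, the clip is width-limited.
The clip is 7940 / 2.350 ≈ 3378.7234 px tall.
Leftover height: 6352 − 3378.7234 = 2973.2766 px.
Bar area = 2973.2766 × 7940 ≈ 23607816 px.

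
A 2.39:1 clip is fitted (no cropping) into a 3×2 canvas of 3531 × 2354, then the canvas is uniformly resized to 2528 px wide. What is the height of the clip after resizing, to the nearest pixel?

1058 px

Fitted into 3531×2354, the clip spans the width; its height is 3531 / 2.390 ≈ 1477.41 px.
Scaling 3531 → 2528 is ×0.7159, so the height becomes 1477.41 × 0.7159 ≈ 1057.74 px.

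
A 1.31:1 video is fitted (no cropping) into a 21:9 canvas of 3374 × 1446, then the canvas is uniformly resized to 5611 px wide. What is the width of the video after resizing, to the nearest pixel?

In the 3374×1446 frame the video fills the height: width = 1446 × 1.310 ≈ 1894.26 px.
Resizing to 5611 px wide multiplies everything by 1.6630: 1894.26 → 3150.18 px.

3150 px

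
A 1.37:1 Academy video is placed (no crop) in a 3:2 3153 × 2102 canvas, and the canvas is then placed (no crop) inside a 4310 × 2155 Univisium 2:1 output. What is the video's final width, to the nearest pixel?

First fit — 1.37:1 Academy into 3153×2102 spans the height: 2879.74 × 2102.00.
Second fit — the 3:2 canvas into 4310×2155 spans the height: 3232.50 × 2155.00 (×1.0252 from 3153×2102).
The video scales with it: width 2879.74 × 1.0252 ≈ 2952.35.

2952 px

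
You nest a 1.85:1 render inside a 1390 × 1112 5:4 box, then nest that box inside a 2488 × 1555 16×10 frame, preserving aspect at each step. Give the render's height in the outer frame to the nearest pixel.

1051 px

First fit — 1.85:1 into 1390×1112 spans the width: 1390.00 × 751.35.
Second fit — the 5:4 canvas into 2488×1555 spans the height: 1943.75 × 1555.00 (×1.3984 from 1390×1112).
Applying the same ×1.3984: 751.35 → 1050.68.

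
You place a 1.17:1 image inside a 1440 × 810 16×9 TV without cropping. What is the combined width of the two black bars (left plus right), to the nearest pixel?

Since 1.170 < 1.778, the image is height-limited.
Content width = 810 × 1.170 ≈ 947.70 px.
Black = 1440 − 947.70 = 492.30 px.

492 px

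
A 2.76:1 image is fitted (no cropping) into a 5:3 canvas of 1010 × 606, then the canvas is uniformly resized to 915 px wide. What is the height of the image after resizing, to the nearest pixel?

332 px

At 1010×606 the image is width-limited, so height = 1010 / 2.760 ≈ 365.94 px.
The frame scales by 915/1010 = 0.9059; 365.94 × 0.9059 ≈ 331.52 px.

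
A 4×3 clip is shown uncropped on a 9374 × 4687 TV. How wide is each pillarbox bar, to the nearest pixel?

1562 px

4×3 (1.333) < 2:1 (2.000), so the clip fills the height.
Content width = 4687 × 4/3 ≈ 6249.33 px.
Black = 9374 − 6249.33 = 3124.67 px, or 1562.33 per bar.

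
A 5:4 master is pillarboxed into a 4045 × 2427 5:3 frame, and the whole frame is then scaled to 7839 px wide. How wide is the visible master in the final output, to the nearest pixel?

5879 px

At 4045×2427 the master is height-limited, so width = 2427 × 5/4 ≈ 3033.75 px.
Scaling 4045 → 7839 is ×1.9379, so the width becomes 3033.75 × 1.9379 ≈ 5879.25 px.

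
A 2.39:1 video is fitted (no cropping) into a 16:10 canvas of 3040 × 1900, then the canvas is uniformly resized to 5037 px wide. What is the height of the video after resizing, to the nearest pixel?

At 3040×1900 the video is width-limited, so height = 3040 / 2.390 ≈ 1271.97 px.
Resizing to 5037 px wide multiplies everything by 1.6569: 1271.97 → 2107.53 px.

2108 px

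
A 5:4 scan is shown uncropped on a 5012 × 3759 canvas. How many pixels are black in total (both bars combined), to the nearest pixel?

Since 1.250 < 1.333, the scan is height-limited.
That makes the image 4698.7500 px wide (3759 × 5/4).
Leftover width: 5012 − 4698.7500 = 313.2500 px.
Across the 3759-px span: 313.2500 × 3759 ≈ 1177507 px.

1177507 pixels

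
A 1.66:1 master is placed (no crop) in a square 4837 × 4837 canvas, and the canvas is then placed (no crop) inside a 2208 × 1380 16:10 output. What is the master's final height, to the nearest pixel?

831 px

1.66:1 in 4837×4837: fills the width, so the master is 4837.00 × 2913.86.
square in 2208×1380: fills the height, so the intermediate becomes 1380.00 × 1380.00 — a scale of ×0.2853.
So the master's height is 2913.86 × 0.2853 ≈ 831.33.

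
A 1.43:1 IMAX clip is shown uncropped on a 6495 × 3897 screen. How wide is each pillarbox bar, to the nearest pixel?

1.43:1 IMAX (1.430) < 5:3 (1.667), so the clip fills the height.
The clip is 3897 × 1.430 ≈ 5572.71 px wide.
Black = 6495 − 5572.71 = 922.29 px, or 461.14 per bar.

461 px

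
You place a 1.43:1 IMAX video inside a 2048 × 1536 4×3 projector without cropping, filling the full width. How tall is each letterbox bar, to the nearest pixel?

52 px

That makes the image 1432.17 px tall (2048 / 1.430).
1536 − 1432.17 = 103.83 px of bars (51.92 each).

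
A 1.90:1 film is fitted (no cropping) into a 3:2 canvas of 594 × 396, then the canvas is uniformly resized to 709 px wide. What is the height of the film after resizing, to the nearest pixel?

373 px

Fitted into 594×396, the film spans the width; its height is 594 / 1.900 ≈ 312.63 px.
The frame scales by 709/594 = 1.1936; 312.63 × 1.1936 ≈ 373.16 px.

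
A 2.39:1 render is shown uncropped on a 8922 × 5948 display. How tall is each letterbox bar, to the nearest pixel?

2.39:1 is wider than 3:2, so it spans the full width.
Content height = 8922 / 2.390 ≈ 3733.05 px.
Leftover height: 5948 − 3733.05 = 2214.95 px → 1107.47 each side.

1107 px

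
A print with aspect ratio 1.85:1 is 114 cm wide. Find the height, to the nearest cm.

At 1.85:1, 114 / 1.850 ≈ 61.62.

62 cm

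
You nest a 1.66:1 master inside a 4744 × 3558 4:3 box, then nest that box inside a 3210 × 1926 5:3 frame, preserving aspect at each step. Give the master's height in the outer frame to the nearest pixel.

1.66:1 in 4744×3558: fills the width, so the master is 4744.00 × 2857.83.
4:3 in 3210×1926: fills the height, so the intermediate becomes 2568.00 × 1926.00 — a scale of ×0.5413.
The master scales with it: height 2857.83 × 0.5413 ≈ 1546.99.

1547 px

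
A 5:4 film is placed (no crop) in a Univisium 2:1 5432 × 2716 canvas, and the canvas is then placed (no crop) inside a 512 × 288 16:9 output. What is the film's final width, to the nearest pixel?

First fit — 5:4 into 5432×2716 spans the height: 3395.00 × 2716.00.
Univisium 2:1 in 512×288: fills the width, so the intermediate becomes 512.00 × 256.00 — a scale of ×0.0943.
Applying the same ×0.0943: 3395.00 → 320.00.

320 px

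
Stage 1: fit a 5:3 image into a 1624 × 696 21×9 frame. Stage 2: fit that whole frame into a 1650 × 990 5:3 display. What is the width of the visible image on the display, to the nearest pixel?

1179 px

5:3 in 1624×696: fills the height, so the image is 1160.00 × 696.00.
Second fit — the 21×9 canvas into 1650×990 spans the width: 1650.00 × 707.14 (×1.0160 from 1624×696).
Applying the same ×1.0160: 1160.00 → 1178.57.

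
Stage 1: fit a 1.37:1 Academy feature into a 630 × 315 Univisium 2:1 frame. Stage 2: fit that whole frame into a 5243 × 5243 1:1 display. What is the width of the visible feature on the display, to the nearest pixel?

1.37:1 Academy in 630×315: fills the height, so the feature is 431.55 × 315.00.
Second fit — the Univisium 2:1 canvas into 5243×5243 spans the width: 5243.00 × 2621.50 (×8.3222 from 630×315).
So the feature's width is 431.55 × 8.3222 ≈ 3591.45.

3591 px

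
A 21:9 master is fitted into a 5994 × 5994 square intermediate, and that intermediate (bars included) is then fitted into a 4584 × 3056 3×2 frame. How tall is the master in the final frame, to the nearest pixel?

1310 px

First fit — 21:9 into 5994×5994 spans the width: 5994.00 × 2568.86.
The square canvas is height-limited in 4584×3056, giving 3056.00 × 3056.00; scale factor 0.5098.
The master scales with it: height 2568.86 × 0.5098 ≈ 1309.71.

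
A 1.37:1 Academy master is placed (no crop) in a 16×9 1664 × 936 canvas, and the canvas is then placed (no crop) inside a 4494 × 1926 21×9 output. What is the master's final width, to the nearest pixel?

1.37:1 Academy in 1664×936: fills the height, so the master is 1282.32 × 936.00.
16×9 in 4494×1926: fills the height, so the intermediate becomes 3424.00 × 1926.00 — a scale of ×2.0577.
Applying the same ×2.0577: 1282.32 → 2638.62.

2639 px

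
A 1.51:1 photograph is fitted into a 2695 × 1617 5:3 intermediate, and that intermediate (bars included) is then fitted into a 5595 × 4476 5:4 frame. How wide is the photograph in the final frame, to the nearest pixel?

First fit — 1.51:1 into 2695×1617 spans the height: 2441.67 × 1617.00.
Second fit — the 5:3 canvas into 5595×4476 spans the width: 5595.00 × 3357.00 (×2.0761 from 2695×1617).
The photograph scales with it: width 2441.67 × 2.0761 ≈ 5069.07.

5069 px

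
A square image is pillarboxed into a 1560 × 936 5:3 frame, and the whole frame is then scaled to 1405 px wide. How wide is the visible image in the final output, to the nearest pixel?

At 1560×936 the image is height-limited, so width = 936 × 1/1 ≈ 936.00 px.
Resizing to 1405 px wide multiplies everything by 0.9006: 936.00 → 843.00 px.

843 px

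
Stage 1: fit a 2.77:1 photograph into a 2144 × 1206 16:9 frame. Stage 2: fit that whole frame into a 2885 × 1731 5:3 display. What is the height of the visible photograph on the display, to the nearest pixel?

Inside the 2144×1206 canvas the photograph is width-limited at 2144.00 × 774.01.
16:9 in 2885×1731: fills the width, so the intermediate becomes 2885.00 × 1622.81 — a scale of ×1.3456.
Applying the same ×1.3456: 774.01 → 1041.52.

1042 px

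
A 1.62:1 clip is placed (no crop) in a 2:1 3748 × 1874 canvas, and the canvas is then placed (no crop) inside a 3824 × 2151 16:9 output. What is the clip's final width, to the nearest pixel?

3097 px

1.62:1 in 3748×1874: fills the height, so the clip is 3035.88 × 1874.00.
Second fit — the 2:1 canvas into 3824×2151 spans the width: 3824.00 × 1912.00 (×1.0203 from 3748×1874).
Applying the same ×1.0203: 3035.88 → 3097.44.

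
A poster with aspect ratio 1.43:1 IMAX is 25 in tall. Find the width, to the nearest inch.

36 in

At 1.43:1 IMAX, 25 × 1.430 ≈ 35.75.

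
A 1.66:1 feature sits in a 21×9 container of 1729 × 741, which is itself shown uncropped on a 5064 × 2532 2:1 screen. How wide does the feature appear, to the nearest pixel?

3603 px

1.66:1 in 1729×741: fills the height, so the feature is 1230.06 × 741.00.
Second fit — the 21×9 canvas into 5064×2532 spans the width: 5064.00 × 2170.29 (×2.9289 from 1729×741).
Applying the same ×2.9289: 1230.06 → 3602.67.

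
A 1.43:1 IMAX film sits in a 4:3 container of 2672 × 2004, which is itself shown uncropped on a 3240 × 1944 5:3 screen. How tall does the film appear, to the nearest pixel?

1813 px

1.43:1 IMAX in 2672×2004: fills the width, so the film is 2672.00 × 1868.53.
The 4:3 canvas is height-limited in 3240×1944, giving 2592.00 × 1944.00; scale factor 0.9701.
The film scales with it: height 1868.53 × 0.9701 ≈ 1812.59.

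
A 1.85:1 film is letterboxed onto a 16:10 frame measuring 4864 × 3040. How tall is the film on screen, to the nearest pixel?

2629 px

Since 1.850 > 1.600, the film is width-limited.
Content height = 4864 / 1.850 ≈ 2629.19 px.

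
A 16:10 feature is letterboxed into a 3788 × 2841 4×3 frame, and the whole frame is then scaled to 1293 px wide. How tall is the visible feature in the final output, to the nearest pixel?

808 px

At 3788×2841 the feature is width-limited, so height = 3788 × 10/16 ≈ 2367.50 px.
The frame scales by 1293/3788 = 0.3413; 2367.50 × 0.3413 ≈ 808.12 px.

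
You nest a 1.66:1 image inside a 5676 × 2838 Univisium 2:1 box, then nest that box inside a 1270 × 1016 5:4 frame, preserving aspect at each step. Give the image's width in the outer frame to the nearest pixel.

1054 px

1.66:1 in 5676×2838: fills the height, so the image is 4711.08 × 2838.00.
Univisium 2:1 in 1270×1016: fills the width, so the intermediate becomes 1270.00 × 635.00 — a scale of ×0.2237.
Applying the same ×0.2237: 4711.08 → 1054.10.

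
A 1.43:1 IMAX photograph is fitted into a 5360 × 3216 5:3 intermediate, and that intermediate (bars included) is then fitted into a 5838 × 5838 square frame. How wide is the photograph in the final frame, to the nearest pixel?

1.43:1 IMAX in 5360×3216: fills the height, so the photograph is 4598.88 × 3216.00.
The 5:3 canvas is width-limited in 5838×5838, giving 5838.00 × 3502.80; scale factor 1.0892.
The photograph scales with it: width 4598.88 × 1.0892 ≈ 5009.00.

5009 px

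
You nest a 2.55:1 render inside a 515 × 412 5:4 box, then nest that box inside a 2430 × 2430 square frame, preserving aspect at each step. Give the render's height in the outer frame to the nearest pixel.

953 px

Inside the 515×412 canvas the render is width-limited at 515.00 × 201.96.
5:4 in 2430×2430: fills the width, so the intermediate becomes 2430.00 × 1944.00 — a scale of ×4.7184.
Applying the same ×4.7184: 201.96 → 952.94.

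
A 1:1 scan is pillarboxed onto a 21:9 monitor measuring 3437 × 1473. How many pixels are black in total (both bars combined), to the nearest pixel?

1:1 (1.000) < 21:9 (2.333), so the scan fills the height.
The scan is 1473 × 1/1 ≈ 1473.0000 px wide.
Leftover width: 3437 − 1473.0000 = 1964.0000 px.
That's 1964.0000 × 1473 ≈ 2892972 black pixels.

2892972 pixels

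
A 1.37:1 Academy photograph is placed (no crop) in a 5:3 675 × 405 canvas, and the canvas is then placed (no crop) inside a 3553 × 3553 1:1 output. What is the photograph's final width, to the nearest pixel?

2921 px

First fit — 1.37:1 Academy into 675×405 spans the height: 554.85 × 405.00.
Second fit — the 5:3 canvas into 3553×3553 spans the width: 3553.00 × 2131.80 (×5.2637 from 675×405).
Applying the same ×5.2637: 554.85 → 2920.57.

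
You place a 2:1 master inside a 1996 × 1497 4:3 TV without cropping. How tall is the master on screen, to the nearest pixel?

Since 2.000 > 1.333, the master is width-limited.
Content height = 1996 × 1/2 ≈ 998.00 px.

998 px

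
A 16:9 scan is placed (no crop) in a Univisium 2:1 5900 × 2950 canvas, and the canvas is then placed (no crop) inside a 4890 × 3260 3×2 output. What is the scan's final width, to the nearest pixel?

Inside the 5900×2950 canvas the scan is height-limited at 5244.44 × 2950.00.
Second fit — the Univisium 2:1 canvas into 4890×3260 spans the width: 4890.00 × 2445.00 (×0.8288 from 5900×2950).
So the scan's width is 5244.44 × 0.8288 ≈ 4346.67.

4347 px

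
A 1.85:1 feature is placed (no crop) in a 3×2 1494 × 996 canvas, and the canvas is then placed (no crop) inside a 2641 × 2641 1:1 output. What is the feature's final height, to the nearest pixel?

Inside the 1494×996 canvas the feature is width-limited at 1494.00 × 807.57.
Second fit — the 3×2 canvas into 2641×2641 spans the width: 2641.00 × 1760.67 (×1.7677 from 1494×996).
Applying the same ×1.7677: 807.57 → 1427.57.

1428 px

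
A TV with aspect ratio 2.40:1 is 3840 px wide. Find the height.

1600 px

Height = 3840 / 2.400 = 1600.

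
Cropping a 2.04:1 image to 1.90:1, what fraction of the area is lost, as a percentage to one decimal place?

1.90:1 is narrower than 2.04:1, so the crop keeps the full height and trims the width.
Fraction kept = (1.900)/(2.040) ≈ 93.14%, so 6.86% is lost.

6.9%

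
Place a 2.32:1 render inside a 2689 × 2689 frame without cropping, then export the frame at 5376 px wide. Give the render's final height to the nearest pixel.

Fitted into 2689×2689, the render spans the width; its height is 2689 / 2.320 ≈ 1159.05 px.
Scaling 2689 → 5376 is ×1.9993, so the height becomes 1159.05 × 1.9993 ≈ 2317.24 px.

2317 px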